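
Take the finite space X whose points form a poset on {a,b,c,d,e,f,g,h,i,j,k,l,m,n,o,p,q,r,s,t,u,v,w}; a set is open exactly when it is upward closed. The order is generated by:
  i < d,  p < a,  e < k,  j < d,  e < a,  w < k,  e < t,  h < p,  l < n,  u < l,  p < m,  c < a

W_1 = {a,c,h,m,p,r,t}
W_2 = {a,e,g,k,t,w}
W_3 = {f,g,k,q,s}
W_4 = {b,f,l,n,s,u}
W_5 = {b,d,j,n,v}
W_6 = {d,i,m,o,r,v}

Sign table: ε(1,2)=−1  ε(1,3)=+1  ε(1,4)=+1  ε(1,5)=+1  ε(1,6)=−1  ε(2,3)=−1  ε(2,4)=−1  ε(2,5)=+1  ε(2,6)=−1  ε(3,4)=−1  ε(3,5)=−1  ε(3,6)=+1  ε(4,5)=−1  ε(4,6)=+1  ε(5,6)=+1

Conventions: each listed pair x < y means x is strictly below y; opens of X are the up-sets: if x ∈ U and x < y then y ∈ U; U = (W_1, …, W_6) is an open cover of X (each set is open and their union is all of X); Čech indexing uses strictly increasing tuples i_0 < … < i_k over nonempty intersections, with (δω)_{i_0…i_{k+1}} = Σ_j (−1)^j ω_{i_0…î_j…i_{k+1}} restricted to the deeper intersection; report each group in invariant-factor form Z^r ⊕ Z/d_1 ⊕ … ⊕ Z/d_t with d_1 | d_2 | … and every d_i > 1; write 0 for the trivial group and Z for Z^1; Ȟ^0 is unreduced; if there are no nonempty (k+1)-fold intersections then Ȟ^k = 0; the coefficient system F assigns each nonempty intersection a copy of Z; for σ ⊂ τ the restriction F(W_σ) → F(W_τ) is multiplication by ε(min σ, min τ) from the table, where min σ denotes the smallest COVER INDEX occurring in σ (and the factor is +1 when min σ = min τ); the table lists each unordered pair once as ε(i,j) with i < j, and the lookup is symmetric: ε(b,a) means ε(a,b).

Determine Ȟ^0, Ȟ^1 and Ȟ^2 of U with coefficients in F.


nerve simplices:
  W12={a,t} W16={m,r} W23={g,k} W34={f,s} W45={b,n} W56={d,v}
C dims 6,6; δ0: rk 6, SNF 1^5·2
degree 0: 6−6−0 = 0 → Ȟ^0 ≅ 0
degree 1: 6−0−6 = 0 plus torsion [2] → Ȟ^1 ≅ Z/2
degree 2: 0−0−0 = 0 → Ȟ^2 ≅ 0

Ȟ^0(U;F) ≅ 0; Ȟ^1(U;F) ≅ Z/2; Ȟ^2(U;F) ≅ 0


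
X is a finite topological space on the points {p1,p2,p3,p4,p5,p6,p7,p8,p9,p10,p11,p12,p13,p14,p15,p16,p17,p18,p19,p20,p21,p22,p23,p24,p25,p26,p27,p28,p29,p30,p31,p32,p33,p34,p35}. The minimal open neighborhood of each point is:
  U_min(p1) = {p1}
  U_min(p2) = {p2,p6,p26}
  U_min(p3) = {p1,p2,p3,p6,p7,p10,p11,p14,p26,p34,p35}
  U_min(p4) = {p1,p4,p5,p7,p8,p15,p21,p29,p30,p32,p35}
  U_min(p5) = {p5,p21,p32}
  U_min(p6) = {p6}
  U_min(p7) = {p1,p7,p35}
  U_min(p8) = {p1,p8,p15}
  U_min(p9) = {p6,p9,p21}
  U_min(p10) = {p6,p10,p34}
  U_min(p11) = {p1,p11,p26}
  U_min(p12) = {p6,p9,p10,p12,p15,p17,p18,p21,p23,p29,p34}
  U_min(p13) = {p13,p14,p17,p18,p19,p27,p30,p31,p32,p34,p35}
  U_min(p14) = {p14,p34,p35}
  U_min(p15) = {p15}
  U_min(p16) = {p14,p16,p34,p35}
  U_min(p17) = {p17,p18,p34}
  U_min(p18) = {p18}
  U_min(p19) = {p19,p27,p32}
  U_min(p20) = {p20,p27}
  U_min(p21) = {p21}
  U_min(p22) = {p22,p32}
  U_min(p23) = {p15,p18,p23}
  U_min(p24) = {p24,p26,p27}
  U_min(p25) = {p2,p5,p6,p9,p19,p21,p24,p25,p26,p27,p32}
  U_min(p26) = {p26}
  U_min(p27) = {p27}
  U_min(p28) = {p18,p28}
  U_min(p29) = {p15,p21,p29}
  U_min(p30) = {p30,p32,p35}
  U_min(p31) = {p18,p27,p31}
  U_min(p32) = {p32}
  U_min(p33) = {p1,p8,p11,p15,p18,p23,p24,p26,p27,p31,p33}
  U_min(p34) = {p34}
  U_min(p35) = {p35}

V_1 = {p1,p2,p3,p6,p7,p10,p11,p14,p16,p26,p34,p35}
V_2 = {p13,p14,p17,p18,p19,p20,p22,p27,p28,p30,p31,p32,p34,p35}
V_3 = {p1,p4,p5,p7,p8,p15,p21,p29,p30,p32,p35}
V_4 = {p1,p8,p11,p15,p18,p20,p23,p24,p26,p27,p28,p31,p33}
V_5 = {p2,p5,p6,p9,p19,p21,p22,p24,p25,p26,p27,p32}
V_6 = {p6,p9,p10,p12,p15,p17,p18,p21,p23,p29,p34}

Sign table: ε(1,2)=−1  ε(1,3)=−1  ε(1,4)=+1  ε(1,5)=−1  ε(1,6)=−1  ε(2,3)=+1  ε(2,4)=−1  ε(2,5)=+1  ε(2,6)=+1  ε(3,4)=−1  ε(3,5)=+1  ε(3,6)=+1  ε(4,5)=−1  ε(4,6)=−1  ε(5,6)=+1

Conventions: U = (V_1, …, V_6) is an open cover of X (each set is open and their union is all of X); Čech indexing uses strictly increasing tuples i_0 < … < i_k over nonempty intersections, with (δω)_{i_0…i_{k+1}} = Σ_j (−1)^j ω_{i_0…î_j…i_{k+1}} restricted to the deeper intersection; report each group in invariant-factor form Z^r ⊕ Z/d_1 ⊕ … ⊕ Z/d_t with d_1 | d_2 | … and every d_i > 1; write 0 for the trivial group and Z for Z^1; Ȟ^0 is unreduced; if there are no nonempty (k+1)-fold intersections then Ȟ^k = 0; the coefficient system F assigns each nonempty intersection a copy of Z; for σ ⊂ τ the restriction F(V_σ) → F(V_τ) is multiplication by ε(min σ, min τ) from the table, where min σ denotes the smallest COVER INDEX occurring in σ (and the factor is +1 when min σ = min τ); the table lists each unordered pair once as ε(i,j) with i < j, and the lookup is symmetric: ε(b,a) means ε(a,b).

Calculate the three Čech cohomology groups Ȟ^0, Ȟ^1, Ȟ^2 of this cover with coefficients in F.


Ȟ^0(U;F) ≅ Z, Ȟ^1(U;F) ≅ 0 and Ȟ^2(U;F) ≅ Z/2

intersection data:
  V12={p14,p34,p35} V13={p1,p7,p35} V14={p1,p11,p26} V15={p2,p6,p26} V16={p6,p10,p34} V23={p30,p32,p35} V24={p18,p20,p27,p28,p31} V25={p19,p22,p27,p32} V26={p17,p18,p34} V34={p1,p8,p15} V35={p5,p21,p32} V36={p15,p21,p29} V45={p24,p26,p27} V46={p15,p18,p23} V56={p6,p9,p21}
  V123={p35} V126={p34} V134={p1} V145={p26} V156={p6} V235={p32} V245={p27} V246={p18} V346={p15} V356={p21}
C dims 6,15,10; δ0: rk 5, SNF 1^5; δ1: rk 10, SNF 1^9·2
Ȟ^0 = (6 − 5) − 0 = 1, so Ȟ^0 ≅ Z
Ȟ^1 = (15 − 10) − 5 = 0, so Ȟ^1 ≅ 0
Ȟ^2 = (10 − 0) − 10 = 0 plus torsion [2], so Ȟ^2 ≅ Z/2


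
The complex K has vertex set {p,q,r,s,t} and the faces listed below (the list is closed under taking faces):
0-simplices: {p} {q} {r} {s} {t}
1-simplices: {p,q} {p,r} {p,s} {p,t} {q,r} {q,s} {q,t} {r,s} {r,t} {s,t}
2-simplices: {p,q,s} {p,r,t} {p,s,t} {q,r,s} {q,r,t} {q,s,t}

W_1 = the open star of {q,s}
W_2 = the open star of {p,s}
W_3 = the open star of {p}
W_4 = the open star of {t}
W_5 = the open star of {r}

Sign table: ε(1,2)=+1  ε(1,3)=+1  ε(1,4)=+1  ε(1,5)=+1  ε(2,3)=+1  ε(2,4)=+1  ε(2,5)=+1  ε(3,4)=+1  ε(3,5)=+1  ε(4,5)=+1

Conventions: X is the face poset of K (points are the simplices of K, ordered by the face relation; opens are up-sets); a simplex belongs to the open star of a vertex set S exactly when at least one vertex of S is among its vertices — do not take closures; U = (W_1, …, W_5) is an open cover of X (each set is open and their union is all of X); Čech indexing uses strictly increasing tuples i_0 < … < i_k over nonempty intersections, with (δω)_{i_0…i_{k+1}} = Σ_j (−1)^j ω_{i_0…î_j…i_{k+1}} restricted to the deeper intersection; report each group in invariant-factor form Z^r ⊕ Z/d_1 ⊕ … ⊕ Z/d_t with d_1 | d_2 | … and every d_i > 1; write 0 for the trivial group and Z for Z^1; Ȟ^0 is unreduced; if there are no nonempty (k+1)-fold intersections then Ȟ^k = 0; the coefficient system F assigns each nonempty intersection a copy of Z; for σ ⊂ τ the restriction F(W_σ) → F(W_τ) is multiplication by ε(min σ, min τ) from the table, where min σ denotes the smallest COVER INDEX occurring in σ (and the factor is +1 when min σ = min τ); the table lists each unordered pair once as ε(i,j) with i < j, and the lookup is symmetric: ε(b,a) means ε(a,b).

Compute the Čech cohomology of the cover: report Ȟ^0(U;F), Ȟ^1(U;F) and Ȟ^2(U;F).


nonempty intersections:
  W1={{q},{s},{p,q},{p,s},{q,r},{q,s},{q,t},{r,s},{s,t},{p,q,s},{p,s,t},{q,r,s},{q,r,t},{q,s,t}} W2={{p},{s},{p,q},{p,r},{p,s},{p,t},{q,s},{r,s},{s,t},{p,q,s},{p,r,t},{p,s,t},{q,r,s},{q,s,t}} W3={{p},{p,q},{p,r},{p,s},{p,t},{p,q,s},{p,r,t},{p,s,t}} W4={{t},{p,t},{q,t},{r,t},{s,t},{p,r,t},{p,s,t},{q,r,t},{q,s,t}} W5={{r},{p,r},{q,r},{r,s},{r,t},{p,r,t},{q,r,s},{q,r,t}}
  W12={{s},{p,q},{p,s},{q,s},{r,s},{s,t},{p,q,s},{p,s,t},{q,r,s},{q,s,t}} W13={{p,q},{p,s},{p,q,s},{p,s,t}} W14={{q,t},{s,t},{p,s,t},{q,r,t},{q,s,t}} W15={{q,r},{r,s},{q,r,s},{q,r,t}} W23={{p},{p,q},{p,r},{p,s},{p,t},{p,q,s},{p,r,t},{p,s,t}} W24={{p,t},{s,t},{p,r,t},{p,s,t},{q,s,t}} W25={{p,r},{r,s},{p,r,t},{q,r,s}} W34={{p,t},{p,r,t},{p,s,t}} W35={{p,r},{p,r,t}} W45={{r,t},{p,r,t},{q,r,t}}
  W123={{p,q},{p,s},{p,q,s},{p,s,t}} W124={{s,t},{p,s,t},{q,s,t}} W125={{r,s},{q,r,s}} W134={{p,s,t}} W145={{q,r,t}} W234={{p,t},{p,r,t},{p,s,t}} W235={{p,r},{p,r,t}} W245={{p,r,t}} W345={{p,r,t}}
  W1234={{p,s,t}} W2345={{p,r,t}}
C dims 5,10,9,2; δ0: rk 4, SNF 1^4; δ1: rk 6, SNF 1^6; δ2: rk 2, SNF 1^2
Ȟ^0: (5−4)−0=1 ⇒ Z
Ȟ^1: (10−6)−4=0 ⇒ 0
Ȟ^2: (9−2)−6=1 ⇒ Z

Ȟ^0 ≅ Z; Ȟ^1 ≅ 0; Ȟ^2 ≅ Z


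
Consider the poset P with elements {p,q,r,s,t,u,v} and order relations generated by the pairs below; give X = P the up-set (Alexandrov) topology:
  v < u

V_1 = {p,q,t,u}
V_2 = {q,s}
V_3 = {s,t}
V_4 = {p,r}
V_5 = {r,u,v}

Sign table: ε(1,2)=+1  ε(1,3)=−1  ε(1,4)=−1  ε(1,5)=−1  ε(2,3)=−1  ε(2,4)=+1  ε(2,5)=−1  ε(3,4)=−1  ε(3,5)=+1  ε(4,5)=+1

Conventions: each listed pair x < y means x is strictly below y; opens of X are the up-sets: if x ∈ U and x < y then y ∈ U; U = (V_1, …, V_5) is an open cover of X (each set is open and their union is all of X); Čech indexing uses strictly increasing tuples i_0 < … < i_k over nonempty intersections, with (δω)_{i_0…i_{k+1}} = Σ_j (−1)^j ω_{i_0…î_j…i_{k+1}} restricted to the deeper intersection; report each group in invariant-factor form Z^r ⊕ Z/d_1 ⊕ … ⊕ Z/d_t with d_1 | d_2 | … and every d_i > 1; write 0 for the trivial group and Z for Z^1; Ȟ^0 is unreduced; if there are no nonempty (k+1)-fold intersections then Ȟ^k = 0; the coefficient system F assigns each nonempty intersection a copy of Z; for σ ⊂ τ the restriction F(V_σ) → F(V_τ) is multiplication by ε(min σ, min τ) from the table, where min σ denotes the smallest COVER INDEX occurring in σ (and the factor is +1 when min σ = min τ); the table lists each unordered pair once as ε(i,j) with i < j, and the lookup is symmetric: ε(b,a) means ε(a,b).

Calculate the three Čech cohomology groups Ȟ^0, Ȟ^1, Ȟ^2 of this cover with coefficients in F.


nerve simplices:
  V12={q} V13={t} V14={p} V15={u} V23={s} V45={r}
C dims 5,6; δ0: rk 4, SNF 1^4
degree 0: 5−4−0 = 1 → Ȟ^0 ≅ Z
degree 1: 6−0−4 = 2 → Ȟ^1 ≅ Z^2
degree 2: 0−0−0 = 0 → Ȟ^2 ≅ 0

Ȟ^0(U;F) ≅ Z, Ȟ^1(U;F) ≅ Z^2, Ȟ^2(U;F) ≅ 0


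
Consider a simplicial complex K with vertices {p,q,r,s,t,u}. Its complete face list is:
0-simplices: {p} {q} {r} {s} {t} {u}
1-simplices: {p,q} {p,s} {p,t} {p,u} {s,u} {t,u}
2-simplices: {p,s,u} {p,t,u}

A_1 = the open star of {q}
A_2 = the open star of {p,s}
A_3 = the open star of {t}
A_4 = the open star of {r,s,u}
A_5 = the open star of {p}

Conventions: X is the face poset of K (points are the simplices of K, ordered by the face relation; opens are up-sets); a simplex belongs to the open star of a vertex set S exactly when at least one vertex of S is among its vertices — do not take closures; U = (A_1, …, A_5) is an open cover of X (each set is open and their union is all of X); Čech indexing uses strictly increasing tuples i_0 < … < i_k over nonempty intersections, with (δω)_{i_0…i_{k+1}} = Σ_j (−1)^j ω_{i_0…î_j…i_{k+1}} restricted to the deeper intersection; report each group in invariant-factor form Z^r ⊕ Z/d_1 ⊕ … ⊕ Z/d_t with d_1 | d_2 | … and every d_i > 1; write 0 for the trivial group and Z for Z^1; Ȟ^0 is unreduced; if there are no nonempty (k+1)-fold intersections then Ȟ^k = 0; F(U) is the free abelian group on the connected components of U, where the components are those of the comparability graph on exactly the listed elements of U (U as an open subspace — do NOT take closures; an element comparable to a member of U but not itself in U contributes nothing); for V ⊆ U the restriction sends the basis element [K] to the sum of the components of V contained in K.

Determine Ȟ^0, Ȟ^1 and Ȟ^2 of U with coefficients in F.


Ȟ^0(U;F) ≅ Z^2, Ȟ^1(U;F) ≅ 0 and Ȟ^2(U;F) ≅ 0

nonempty intersections:
  A1={{q},{p,q}} A2={{p},{s},{p,q},{p,s},{p,t},{p,u},{s,u},{p,s,u},{p,t,u}} A3={{t},{p,t},{t,u},{p,t,u}} A4={{r},{s},{u},{p,s},{p,u},{s,u},{t,u},{p,s,u},{p,t,u}} A5={{p},{p,q},{p,s},{p,t},{p,u},{p,s,u},{p,t,u}}
  A12={{p,q}} A15={{p,q}} A23={{p,t},{p,t,u}} A24={{s},{p,s},{p,u},{s,u},{p,s,u},{p,t,u}} A25={{p},{p,q},{p,s},{p,t},{p,u},{p,s,u},{p,t,u}} A34={{t,u},{p,t,u}} A35={{p,t},{p,t,u}} A45={{p,s},{p,u},{p,s,u},{p,t,u}}
  A125={{p,q}} A234={{p,t,u}} A235={{p,t},{p,t,u}} A245={{p,s},{p,u},{p,s,u},{p,t,u}} A345={{p,t,u}}
  A2345={{p,t,u}}
components per intersection:
  A1: {{q},{p,q}}
  A2: {{p},{s},{p,q},{p,s},{p,t},{p,u},{s,u},{p,s,u},{p,t,u}}
  A3: {{t},{p,t},{t,u},{p,t,u}}
  A4: {{r}} {{s},{u},{p,s},{p,u},{s,u},{t,u},{p,s,u},{p,t,u}}
  A5: {{p},{p,q},{p,s},{p,t},{p,u},{p,s,u},{p,t,u}}
  A12: {{p,q}}
  A15: {{p,q}}
  A23: {{p,t},{p,t,u}}
  A24: {{s},{p,s},{p,u},{s,u},{p,s,u},{p,t,u}}
  A25: {{p},{p,q},{p,s},{p,t},{p,u},{p,s,u},{p,t,u}}
  A34: {{t,u},{p,t,u}}
  A35: {{p,t},{p,t,u}}
  A45: {{p,s},{p,u},{p,s,u},{p,t,u}}
  A125: {{p,q}}
  A234: {{p,t,u}}
  A235: {{p,t},{p,t,u}}
  A245: {{p,s},{p,u},{p,s,u},{p,t,u}}
  A345: {{p,t,u}}
  A2345: {{p,t,u}}
C dims 6,8,5,1; δ0: rk 4, SNF 1^4; δ1: rk 4, SNF 1^4; δ2: rk 1, SNF 1^1
Ȟ^0: (6−4)−0=2 ⇒ Z^2
Ȟ^1: (8−4)−4=0 ⇒ 0
Ȟ^2: (5−1)−4=0 ⇒ 0


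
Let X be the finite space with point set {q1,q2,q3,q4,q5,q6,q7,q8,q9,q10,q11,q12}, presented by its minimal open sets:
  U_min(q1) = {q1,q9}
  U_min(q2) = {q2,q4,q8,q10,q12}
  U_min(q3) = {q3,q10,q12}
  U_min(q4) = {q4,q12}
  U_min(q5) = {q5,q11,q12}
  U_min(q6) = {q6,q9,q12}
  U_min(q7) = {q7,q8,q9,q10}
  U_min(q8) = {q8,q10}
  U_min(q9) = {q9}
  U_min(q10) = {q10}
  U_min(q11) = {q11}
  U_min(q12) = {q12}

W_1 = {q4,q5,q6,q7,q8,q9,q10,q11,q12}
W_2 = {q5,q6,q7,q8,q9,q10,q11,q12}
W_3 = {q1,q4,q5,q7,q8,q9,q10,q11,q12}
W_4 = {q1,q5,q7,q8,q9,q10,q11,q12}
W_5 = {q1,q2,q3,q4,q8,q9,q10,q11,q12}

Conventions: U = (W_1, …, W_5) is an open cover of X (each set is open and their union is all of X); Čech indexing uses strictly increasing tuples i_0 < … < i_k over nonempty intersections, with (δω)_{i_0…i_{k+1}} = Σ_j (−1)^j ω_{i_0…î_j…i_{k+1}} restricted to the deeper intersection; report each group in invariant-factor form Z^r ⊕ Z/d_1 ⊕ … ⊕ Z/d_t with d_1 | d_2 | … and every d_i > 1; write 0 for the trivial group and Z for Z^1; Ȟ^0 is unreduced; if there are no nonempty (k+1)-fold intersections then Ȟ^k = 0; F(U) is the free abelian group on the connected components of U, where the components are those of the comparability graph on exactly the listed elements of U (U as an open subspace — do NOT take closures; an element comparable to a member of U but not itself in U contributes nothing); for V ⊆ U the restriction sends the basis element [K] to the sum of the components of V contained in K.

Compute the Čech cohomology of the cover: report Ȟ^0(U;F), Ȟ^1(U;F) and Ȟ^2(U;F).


Ȟ^0 = Z; Ȟ^1 = Z; Ȟ^2 = 0

nonempty overlaps:
  W12={q5,q6,q7,q8,q9,q10,q11,q12} W13={q4,q5,q7,q8,q9,q10,q11,q12} W14={q5,q7,q8,q9,q10,q11,q12} W15={q4,q8,q9,q10,q11,q12} W23={q5,q7,q8,q9,q10,q11,q12} W24={q5,q7,q8,q9,q10,q11,q12} W25={q8,q9,q10,q11,q12} W34={q1,q5,q7,q8,q9,q10,q11,q12} W35={q1,q4,q8,q9,q10,q11,q12} W45={q1,q8,q9,q10,q11,q12}
  W123={q5,q7,q8,q9,q10,q11,q12} W124={q5,q7,q8,q9,q10,q11,q12} W125={q8,q9,q10,q11,q12} W134={q5,q7,q8,q9,q10,q11,q12} W135={q4,q8,q9,q10,q11,q12} W145={q8,q9,q10,q11,q12} W234={q5,q7,q8,q9,q10,q11,q12} W235={q8,q9,q10,q11,q12} W245={q8,q9,q10,q11,q12} W345={q1,q8,q9,q10,q11,q12}
  W1234={q5,q7,q8,q9,q10,q11,q12} W1235={q8,q9,q10,q11,q12} W1245={q8,q9,q10,q11,q12} W1345={q8,q9,q10,q11,q12} W2345={q8,q9,q10,q11,q12}
  W12345={q8,q9,q10,q11,q12}
components per intersection:
  W1: {q4,q5,q6,q7,q8,q9,q10,q11,q12}
  W2: {q5,q6,q7,q8,q9,q10,q11,q12}
  W3: {q1,q7,q8,q9,q10} {q4,q5,q11,q12}
  W4: {q1,q7,q8,q9,q10} {q5,q11,q12}
  W5: {q1,q9} {q2,q3,q4,q8,q10,q12} {q11}
  W12: {q5,q6,q7,q8,q9,q10,q11,q12}
  W13: {q4,q5,q11,q12} {q7,q8,q9,q10}
  W14: {q5,q11,q12} {q7,q8,q9,q10}
  W15: {q4,q12} {q8,q10} {q9} {q11}
  W23: {q5,q11,q12} {q7,q8,q9,q10}
  W24: {q5,q11,q12} {q7,q8,q9,q10}
  W25: {q8,q10} {q9} {q11} {q12}
  W34: {q1,q7,q8,q9,q10} {q5,q11,q12}
  W35: {q1,q9} {q4,q12} {q8,q10} {q11}
  W45: {q1,q9} {q8,q10} {q11} {q12}
  W123: {q5,q11,q12} {q7,q8,q9,q10}
  W124: {q5,q11,q12} {q7,q8,q9,q10}
  W125: {q8,q10} {q9} {q11} {q12}
  W134: {q5,q11,q12} {q7,q8,q9,q10}
  W135: {q4,q12} {q8,q10} {q9} {q11}
  W145: {q8,q10} {q9} {q11} {q12}
  W234: {q5,q11,q12} {q7,q8,q9,q10}
  W235: {q8,q10} {q9} {q11} {q12}
  W245: {q8,q10} {q9} {q11} {q12}
  W345: {q1,q9} {q8,q10} {q11} {q12}
  W1234: {q5,q11,q12} {q7,q8,q9,q10}
  W1235: {q8,q10} {q9} {q11} {q12}
  W1245: {q8,q10} {q9} {q11} {q12}
  W1345: {q8,q10} {q9} {q11} {q12}
  W2345: {q8,q10} {q9} {q11} {q12}
  W12345: {q8,q10} {q9} {q11} {q12}
C dims 9,27,32,18; δ0: rk 8, SNF 1^8; δ1: rk 18, SNF 1^18; δ2: rk 14, SNF 1^14
degree 0: 9−8−0 = 1 → Ȟ^0 ≅ Z
degree 1: 27−18−8 = 1 → Ȟ^1 ≅ Z
degree 2: 32−14−18 = 0 → Ȟ^2 ≅ 0


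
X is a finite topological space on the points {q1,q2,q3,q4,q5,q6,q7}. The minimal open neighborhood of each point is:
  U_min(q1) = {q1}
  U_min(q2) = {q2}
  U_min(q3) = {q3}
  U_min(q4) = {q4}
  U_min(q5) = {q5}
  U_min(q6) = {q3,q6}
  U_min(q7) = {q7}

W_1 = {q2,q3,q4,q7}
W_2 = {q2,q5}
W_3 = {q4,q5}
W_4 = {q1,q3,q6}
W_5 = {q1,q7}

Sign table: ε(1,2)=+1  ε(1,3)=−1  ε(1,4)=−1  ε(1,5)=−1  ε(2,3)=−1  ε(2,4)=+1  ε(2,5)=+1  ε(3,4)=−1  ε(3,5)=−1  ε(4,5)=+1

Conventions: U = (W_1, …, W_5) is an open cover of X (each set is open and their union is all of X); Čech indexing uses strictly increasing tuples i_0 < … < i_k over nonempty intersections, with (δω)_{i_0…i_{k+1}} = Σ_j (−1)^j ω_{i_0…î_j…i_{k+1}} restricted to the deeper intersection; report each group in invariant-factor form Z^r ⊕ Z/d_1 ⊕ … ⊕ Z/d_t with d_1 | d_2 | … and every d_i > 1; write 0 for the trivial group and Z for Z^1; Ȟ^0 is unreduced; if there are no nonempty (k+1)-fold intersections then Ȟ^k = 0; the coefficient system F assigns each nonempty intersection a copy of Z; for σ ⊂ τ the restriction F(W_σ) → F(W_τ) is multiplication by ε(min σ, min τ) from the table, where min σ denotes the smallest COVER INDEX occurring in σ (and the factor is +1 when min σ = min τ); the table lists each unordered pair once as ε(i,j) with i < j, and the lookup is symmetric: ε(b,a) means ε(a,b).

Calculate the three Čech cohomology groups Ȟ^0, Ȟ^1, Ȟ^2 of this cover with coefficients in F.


nerve simplices:
  W12={q2} W13={q4} W14={q3} W15={q7} W23={q5} W45={q1}
C dims 5,6; δ0: rk 4, SNF 1^4
degree 0: 5−4−0 = 1 → Ȟ^0 ≅ Z
degree 1: 6−0−4 = 2 → Ȟ^1 ≅ Z^2
degree 2: 0−0−0 = 0 → Ȟ^2 ≅ 0

Ȟ^0 = Z, Ȟ^1 = Z^2, Ȟ^2 = 0


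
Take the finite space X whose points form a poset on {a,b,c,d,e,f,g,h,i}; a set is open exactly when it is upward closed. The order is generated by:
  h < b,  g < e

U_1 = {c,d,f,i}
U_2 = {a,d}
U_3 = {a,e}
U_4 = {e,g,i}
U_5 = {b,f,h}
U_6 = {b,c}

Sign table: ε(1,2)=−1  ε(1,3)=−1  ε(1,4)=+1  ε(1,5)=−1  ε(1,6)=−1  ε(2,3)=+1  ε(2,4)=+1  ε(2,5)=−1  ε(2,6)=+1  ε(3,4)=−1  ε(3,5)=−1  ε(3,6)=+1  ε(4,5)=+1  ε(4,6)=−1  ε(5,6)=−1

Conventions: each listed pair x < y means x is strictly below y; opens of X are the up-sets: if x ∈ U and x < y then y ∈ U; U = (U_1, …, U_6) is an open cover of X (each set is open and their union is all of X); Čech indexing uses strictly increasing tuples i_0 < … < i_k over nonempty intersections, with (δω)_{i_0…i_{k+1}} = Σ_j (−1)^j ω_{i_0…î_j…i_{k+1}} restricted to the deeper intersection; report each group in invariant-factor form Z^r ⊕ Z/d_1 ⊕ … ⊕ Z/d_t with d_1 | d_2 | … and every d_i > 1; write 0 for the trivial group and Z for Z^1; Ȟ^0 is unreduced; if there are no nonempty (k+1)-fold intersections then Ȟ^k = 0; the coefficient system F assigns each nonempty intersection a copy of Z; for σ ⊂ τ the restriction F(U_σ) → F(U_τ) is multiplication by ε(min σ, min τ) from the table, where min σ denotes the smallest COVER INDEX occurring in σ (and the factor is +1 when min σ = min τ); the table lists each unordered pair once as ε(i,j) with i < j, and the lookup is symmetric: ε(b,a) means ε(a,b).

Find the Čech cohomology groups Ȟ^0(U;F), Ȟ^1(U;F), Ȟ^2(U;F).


nonempty intersections:
  U12={d} U14={i} U15={f} U16={c} U23={a} U34={e} U56={b}
C dims 6,7; δ0: rk 6, SNF 1^5·2
Ȟ^0: (6−6)−0=0 ⇒ 0
Ȟ^1: (7−0)−6=1 plus torsion [2] ⇒ Z ⊕ Z/2
Ȟ^2: (0−0)−0=0 ⇒ 0

Ȟ^0 = 0; Ȟ^1 = Z ⊕ Z/2; Ȟ^2 = 0


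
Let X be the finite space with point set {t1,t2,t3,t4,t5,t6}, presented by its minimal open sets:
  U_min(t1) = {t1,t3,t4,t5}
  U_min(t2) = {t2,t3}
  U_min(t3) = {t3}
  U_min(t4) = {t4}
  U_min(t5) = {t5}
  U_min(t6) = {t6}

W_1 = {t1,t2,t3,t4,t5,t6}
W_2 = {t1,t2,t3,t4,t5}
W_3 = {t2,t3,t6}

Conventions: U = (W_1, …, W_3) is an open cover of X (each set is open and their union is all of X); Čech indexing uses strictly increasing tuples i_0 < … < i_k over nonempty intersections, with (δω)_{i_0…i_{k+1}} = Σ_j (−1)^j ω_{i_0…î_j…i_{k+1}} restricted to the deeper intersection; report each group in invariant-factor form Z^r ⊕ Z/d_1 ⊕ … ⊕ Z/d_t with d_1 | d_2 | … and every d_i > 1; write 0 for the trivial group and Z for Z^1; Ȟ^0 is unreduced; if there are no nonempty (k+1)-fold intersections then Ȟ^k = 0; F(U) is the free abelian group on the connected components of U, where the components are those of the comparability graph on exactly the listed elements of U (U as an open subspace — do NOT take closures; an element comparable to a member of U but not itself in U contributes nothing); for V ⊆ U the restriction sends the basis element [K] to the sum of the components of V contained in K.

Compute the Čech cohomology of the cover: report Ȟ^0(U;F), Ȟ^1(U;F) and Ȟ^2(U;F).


nerve simplices:
  W12={t1,t2,t3,t4,t5} W13={t2,t3,t6} W23={t2,t3}
  W123={t2,t3}
components per intersection:
  W1: {t1,t2,t3,t4,t5} {t6}
  W2: {t1,t2,t3,t4,t5}
  W3: {t2,t3} {t6}
  W12: {t1,t2,t3,t4,t5}
  W13: {t2,t3} {t6}
  W23: {t2,t3}
  W123: {t2,t3}
C dims 5,4,1; δ0: rk 3, SNF 1^3; δ1: rk 1, SNF 1^1
degree 0: 5−3−0 = 2 → Ȟ^0 ≅ Z^2
degree 1: 4−1−3 = 0 → Ȟ^1 ≅ 0
degree 2: 1−0−1 = 0 → Ȟ^2 ≅ 0

Ȟ^0(U;F) ≅ Z^2,  Ȟ^1(U;F) ≅ 0,  Ȟ^2(U;F) ≅ 0


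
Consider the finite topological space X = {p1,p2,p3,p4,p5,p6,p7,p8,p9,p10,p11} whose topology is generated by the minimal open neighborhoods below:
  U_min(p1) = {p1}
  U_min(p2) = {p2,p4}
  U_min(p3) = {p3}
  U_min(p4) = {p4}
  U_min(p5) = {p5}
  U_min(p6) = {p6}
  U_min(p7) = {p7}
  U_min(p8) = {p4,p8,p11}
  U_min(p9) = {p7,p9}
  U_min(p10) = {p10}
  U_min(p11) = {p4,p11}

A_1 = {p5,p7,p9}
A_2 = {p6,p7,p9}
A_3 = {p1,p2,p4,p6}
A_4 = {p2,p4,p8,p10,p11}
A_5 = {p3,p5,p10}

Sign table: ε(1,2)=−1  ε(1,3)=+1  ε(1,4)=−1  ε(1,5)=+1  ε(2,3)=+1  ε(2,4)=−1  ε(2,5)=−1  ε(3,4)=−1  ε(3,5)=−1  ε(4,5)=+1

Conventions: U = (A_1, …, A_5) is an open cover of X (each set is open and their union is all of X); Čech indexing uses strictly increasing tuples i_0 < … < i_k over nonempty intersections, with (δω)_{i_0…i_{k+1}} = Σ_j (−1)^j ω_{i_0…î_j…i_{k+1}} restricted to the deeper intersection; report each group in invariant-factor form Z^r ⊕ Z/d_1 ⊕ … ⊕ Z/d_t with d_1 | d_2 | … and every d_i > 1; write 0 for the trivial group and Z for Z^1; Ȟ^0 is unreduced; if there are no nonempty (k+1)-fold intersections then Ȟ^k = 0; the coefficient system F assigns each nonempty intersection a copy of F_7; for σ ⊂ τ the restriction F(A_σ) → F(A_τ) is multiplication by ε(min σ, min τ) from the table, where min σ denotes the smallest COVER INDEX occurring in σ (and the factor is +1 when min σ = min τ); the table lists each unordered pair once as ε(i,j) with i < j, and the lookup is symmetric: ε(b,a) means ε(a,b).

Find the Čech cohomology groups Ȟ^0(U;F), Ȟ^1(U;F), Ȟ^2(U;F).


Ȟ^0 = Z/7; Ȟ^1 = Z/7; Ȟ^2 = 0

intersection data:
  A12={p7,p9} A15={p5} A23={p6} A34={p2,p4} A45={p10}
C dims 5,5; δ0: rk_F7 4
Ȟ^0 = (5 − 4) − 0 = 1, so Ȟ^0 ≅ Z/7
Ȟ^1 = (5 − 0) − 4 = 1, so Ȟ^1 ≅ Z/7
Ȟ^2 = (0 − 0) − 0 = 0, so Ȟ^2 ≅ 0


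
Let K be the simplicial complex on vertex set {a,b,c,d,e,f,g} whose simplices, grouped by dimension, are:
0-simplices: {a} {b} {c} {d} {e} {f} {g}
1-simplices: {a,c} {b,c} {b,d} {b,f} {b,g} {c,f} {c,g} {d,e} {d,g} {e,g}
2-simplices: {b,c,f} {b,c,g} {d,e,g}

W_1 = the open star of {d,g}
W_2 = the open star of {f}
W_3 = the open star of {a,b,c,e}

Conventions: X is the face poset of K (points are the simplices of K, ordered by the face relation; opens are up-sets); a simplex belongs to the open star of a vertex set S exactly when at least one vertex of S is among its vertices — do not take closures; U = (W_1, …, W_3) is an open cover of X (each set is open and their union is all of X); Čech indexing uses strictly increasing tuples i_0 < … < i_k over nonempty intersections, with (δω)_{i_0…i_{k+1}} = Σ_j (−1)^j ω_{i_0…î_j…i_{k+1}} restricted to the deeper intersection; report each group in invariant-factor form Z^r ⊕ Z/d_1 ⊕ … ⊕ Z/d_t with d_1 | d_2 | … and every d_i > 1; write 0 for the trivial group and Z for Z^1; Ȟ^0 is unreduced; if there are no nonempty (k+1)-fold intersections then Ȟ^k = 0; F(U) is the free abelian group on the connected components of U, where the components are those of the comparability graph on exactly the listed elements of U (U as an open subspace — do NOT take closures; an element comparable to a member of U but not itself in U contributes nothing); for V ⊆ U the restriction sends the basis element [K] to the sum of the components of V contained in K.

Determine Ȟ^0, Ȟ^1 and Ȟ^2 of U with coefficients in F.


nerve simplices:
  W1={{d},{g},{b,d},{b,g},{c,g},{d,e},{d,g},{e,g},{b,c,g},{d,e,g}} W2={{f},{b,f},{c,f},{b,c,f}} W3={{a},{b},{c},{e},{a,c},{b,c},{b,d},{b,f},{b,g},{c,f},{c,g},{d,e},{e,g},{b,c,f},{b,c,g},{d,e,g}}
  W13={{b,d},{b,g},{c,g},{d,e},{e,g},{b,c,g},{d,e,g}} W23={{b,f},{c,f},{b,c,f}}
components per intersection:
  W1: {{d},{g},{b,d},{b,g},{c,g},{d,e},{d,g},{e,g},{b,c,g},{d,e,g}}
  W2: {{f},{b,f},{c,f},{b,c,f}}
  W3: {{a},{b},{c},{a,c},{b,c},{b,d},{b,f},{b,g},{c,f},{c,g},{b,c,f},{b,c,g}} {{e},{d,e},{e,g},{d,e,g}}
  W13: {{b,d}} {{b,g},{c,g},{b,c,g}} {{d,e},{e,g},{d,e,g}}
  W23: {{b,f},{c,f},{b,c,f}}
C dims 4,4; δ0: rk 3, SNF 1^3
degree 0: 4−3−0 = 1 → Ȟ^0 ≅ Z
degree 1: 4−0−3 = 1 → Ȟ^1 ≅ Z
degree 2: 0−0−0 = 0 → Ȟ^2 ≅ 0

Ȟ^0 = Z,  Ȟ^1 = Z,  Ȟ^2 = 0


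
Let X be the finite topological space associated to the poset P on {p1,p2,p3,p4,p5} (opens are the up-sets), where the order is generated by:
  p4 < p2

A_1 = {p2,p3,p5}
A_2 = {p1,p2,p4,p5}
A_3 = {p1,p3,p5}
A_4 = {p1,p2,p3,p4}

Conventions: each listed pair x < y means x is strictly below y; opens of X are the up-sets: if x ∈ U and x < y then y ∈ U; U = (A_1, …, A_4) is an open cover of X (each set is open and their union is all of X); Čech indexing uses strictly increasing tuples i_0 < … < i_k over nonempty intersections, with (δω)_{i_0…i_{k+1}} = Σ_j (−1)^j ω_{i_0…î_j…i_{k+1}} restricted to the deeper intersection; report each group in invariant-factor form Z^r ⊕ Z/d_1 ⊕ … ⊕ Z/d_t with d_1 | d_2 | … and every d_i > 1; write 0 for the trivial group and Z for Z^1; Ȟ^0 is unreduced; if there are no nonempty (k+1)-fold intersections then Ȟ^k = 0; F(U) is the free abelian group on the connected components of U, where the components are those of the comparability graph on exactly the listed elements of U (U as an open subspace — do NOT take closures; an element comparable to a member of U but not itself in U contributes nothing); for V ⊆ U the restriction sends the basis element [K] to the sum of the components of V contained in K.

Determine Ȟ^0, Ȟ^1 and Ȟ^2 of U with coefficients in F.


nonempty overlaps:
  A12={p2,p5} A13={p3,p5} A14={p2,p3} A23={p1,p5} A24={p1,p2,p4} A34={p1,p3}
  A123={p5} A124={p2} A134={p3} A234={p1}
components per intersection:
  A1: {p2} {p3} {p5}
  A2: {p1} {p2,p4} {p5}
  A3: {p1} {p3} {p5}
  A4: {p1} {p2,p4} {p3}
  A12: {p2} {p5}
  A13: {p3} {p5}
  A14: {p2} {p3}
  A23: {p1} {p5}
  A24: {p1} {p2,p4}
  A34: {p1} {p3}
  A123: {p5}
  A124: {p2}
  A134: {p3}
  A234: {p1}
C dims 12,12,4; δ0: rk 8, SNF 1^8; δ1: rk 4, SNF 1^4
degree 0: 12−8−0 = 4 → Ȟ^0 ≅ Z^4
degree 1: 12−4−8 = 0 → Ȟ^1 ≅ 0
degree 2: 4−0−4 = 0 → Ȟ^2 ≅ 0

Ȟ^0(U;F) ≅ Z^4,  Ȟ^1(U;F) ≅ 0,  Ȟ^2(U;F) ≅ 0


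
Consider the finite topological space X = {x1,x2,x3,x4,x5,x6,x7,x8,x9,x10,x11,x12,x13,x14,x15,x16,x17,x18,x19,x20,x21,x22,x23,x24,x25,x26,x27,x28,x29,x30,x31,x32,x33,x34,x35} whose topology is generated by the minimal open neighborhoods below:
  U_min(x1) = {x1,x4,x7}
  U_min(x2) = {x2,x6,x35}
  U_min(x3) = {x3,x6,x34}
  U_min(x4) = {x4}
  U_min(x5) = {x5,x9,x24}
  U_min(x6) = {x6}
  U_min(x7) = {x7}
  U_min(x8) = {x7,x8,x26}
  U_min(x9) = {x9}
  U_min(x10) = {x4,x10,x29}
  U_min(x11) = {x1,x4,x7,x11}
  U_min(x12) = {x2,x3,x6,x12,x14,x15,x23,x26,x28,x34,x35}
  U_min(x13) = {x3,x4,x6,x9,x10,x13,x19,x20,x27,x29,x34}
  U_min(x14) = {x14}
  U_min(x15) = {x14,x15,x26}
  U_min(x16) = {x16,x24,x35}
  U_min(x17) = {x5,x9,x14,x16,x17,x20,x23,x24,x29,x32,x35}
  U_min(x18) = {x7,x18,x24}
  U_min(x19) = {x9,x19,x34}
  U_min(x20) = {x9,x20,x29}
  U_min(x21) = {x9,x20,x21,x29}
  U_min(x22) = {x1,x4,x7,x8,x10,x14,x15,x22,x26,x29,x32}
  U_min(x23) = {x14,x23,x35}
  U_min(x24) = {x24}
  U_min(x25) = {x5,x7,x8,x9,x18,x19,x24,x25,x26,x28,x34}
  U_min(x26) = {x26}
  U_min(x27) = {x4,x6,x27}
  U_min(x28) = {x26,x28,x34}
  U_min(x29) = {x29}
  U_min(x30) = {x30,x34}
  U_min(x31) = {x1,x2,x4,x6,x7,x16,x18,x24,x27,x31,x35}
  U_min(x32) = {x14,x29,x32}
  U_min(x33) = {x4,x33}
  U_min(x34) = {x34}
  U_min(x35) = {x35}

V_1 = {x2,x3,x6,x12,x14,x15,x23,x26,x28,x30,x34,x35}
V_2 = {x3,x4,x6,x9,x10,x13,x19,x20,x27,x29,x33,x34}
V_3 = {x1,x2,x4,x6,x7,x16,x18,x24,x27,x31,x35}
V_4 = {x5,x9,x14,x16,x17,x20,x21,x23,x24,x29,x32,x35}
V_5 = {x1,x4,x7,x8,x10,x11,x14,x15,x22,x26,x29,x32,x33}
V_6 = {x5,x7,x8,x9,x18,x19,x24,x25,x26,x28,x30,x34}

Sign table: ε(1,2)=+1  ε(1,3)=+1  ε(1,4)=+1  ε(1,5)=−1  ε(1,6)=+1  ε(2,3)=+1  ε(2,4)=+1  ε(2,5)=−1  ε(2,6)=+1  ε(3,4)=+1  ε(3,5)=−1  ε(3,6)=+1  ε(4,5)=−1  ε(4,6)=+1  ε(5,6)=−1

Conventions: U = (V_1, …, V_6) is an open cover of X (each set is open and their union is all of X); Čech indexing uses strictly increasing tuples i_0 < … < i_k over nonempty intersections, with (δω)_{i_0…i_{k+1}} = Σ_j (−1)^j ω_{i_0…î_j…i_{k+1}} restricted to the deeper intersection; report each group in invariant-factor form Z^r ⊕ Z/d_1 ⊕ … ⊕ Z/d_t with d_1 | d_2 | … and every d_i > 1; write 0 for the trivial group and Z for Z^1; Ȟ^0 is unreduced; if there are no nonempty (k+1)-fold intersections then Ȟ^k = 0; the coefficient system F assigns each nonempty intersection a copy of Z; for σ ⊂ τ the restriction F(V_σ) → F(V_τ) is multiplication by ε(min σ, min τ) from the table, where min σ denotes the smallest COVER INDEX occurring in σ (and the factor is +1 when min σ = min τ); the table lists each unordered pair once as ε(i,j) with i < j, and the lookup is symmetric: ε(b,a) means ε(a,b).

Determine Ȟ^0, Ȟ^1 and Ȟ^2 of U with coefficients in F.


Ȟ^0(U;F) ≅ Z,  Ȟ^1(U;F) ≅ 0,  Ȟ^2(U;F) ≅ Z/2

cover nerve:
  V12={x3,x6,x34} V13={x2,x6,x35} V14={x14,x23,x35} V15={x14,x15,x26} V16={x26,x28,x30,x34} V23={x4,x6,x27} V24={x9,x20,x29} V25={x4,x10,x29,x33} V26={x9,x19,x34} V34={x16,x24,x35} V35={x1,x4,x7} V36={x7,x18,x24} V45={x14,x29,x32} V46={x5,x9,x24} V56={x7,x8,x26}
  V123={x6} V126={x34} V134={x35} V145={x14} V156={x26} V235={x4} V245={x29} V246={x9} V346={x24} V356={x7}
C dims 6,15,10; δ0: rk 5, SNF 1^5; δ1: rk 10, SNF 1^9·2
Ȟ^0: (6−5)−0=1 ⇒ Z
Ȟ^1: (15−10)−5=0 ⇒ 0
Ȟ^2: (10−0)−10=0 plus torsion [2] ⇒ Z/2


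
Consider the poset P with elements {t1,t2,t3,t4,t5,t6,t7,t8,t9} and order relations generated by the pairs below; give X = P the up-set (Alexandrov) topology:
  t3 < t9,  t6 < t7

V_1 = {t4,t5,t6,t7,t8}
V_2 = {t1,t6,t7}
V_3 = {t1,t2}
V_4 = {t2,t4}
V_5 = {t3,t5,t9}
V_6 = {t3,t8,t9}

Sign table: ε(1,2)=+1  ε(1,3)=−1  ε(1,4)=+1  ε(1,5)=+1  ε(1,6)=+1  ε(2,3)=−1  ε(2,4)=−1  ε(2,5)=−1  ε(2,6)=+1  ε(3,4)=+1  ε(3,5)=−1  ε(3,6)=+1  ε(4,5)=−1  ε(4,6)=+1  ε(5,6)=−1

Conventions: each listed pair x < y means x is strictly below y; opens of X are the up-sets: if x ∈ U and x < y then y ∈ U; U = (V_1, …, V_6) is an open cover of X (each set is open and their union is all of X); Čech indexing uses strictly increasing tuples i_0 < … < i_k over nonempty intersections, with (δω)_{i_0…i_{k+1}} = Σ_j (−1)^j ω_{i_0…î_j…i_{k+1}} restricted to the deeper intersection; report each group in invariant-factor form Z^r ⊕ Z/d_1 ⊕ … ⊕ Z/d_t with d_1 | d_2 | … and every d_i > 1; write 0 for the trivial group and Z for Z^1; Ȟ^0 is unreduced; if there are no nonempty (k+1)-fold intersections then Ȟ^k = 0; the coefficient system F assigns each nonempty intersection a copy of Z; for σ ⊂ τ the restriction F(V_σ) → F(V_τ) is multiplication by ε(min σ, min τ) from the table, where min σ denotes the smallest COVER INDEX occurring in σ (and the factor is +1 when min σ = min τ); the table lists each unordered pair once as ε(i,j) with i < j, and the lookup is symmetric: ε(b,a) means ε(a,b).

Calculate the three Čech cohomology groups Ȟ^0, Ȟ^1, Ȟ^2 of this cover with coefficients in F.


Ȟ^0 = 0, Ȟ^1 = Z ⊕ Z/2, Ȟ^2 = 0

nonempty overlaps:
  V12={t6,t7} V14={t4} V15={t5} V16={t8} V23={t1} V34={t2} V56={t3,t9}
C dims 6,7; δ0: rk 6, SNF 1^5·2
degree 0: 6−6−0 = 0 → Ȟ^0 ≅ 0
degree 1: 7−0−6 = 1 plus torsion [2] → Ȟ^1 ≅ Z ⊕ Z/2
degree 2: 0−0−0 = 0 → Ȟ^2 ≅ 0


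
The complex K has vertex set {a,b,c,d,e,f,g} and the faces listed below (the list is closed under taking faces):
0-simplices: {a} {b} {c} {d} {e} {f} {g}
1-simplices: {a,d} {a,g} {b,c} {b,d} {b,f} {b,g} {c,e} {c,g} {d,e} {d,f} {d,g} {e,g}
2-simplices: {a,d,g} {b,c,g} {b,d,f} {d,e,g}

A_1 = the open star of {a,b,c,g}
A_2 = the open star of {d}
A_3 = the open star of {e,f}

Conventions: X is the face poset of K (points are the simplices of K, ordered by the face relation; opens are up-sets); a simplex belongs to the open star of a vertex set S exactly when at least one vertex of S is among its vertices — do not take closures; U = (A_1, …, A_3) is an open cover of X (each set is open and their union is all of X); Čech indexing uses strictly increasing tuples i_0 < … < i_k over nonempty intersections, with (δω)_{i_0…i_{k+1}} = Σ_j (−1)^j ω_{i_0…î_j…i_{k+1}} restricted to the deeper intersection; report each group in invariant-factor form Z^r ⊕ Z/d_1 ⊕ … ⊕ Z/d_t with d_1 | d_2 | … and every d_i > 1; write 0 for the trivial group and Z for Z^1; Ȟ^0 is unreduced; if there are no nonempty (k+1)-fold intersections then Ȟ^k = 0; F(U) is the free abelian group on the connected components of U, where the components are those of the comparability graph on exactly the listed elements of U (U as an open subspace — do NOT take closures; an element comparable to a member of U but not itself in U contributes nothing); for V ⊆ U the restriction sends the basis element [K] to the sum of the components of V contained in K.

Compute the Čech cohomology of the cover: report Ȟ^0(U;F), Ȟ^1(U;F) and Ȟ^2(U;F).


Ȟ^0 ≅ Z, Ȟ^1 ≅ Z^2 and Ȟ^2 ≅ 0

nonempty intersections:
  A1={{a},{b},{c},{g},{a,d},{a,g},{b,c},{b,d},{b,f},{b,g},{c,e},{c,g},{d,g},{e,g},{a,d,g},{b,c,g},{b,d,f},{d,e,g}} A2={{d},{a,d},{b,d},{d,e},{d,f},{d,g},{a,d,g},{b,d,f},{d,e,g}} A3={{e},{f},{b,f},{c,e},{d,e},{d,f},{e,g},{b,d,f},{d,e,g}}
  A12={{a,d},{b,d},{d,g},{a,d,g},{b,d,f},{d,e,g}} A13={{b,f},{c,e},{e,g},{b,d,f},{d,e,g}} A23={{d,e},{d,f},{b,d,f},{d,e,g}}
  A123={{b,d,f},{d,e,g}}
components per intersection:
  A1: {{a},{b},{c},{g},{a,d},{a,g},{b,c},{b,d},{b,f},{b,g},{c,e},{c,g},{d,g},{e,g},{a,d,g},{b,c,g},{b,d,f},{d,e,g}}
  A2: {{d},{a,d},{b,d},{d,e},{d,f},{d,g},{a,d,g},{b,d,f},{d,e,g}}
  A3: {{e},{c,e},{d,e},{e,g},{d,e,g}} {{f},{b,f},{d,f},{b,d,f}}
  A12: {{a,d},{d,g},{a,d,g},{d,e,g}} {{b,d},{b,d,f}}
  A13: {{b,f},{b,d,f}} {{c,e}} {{e,g},{d,e,g}}
  A23: {{d,e},{d,e,g}} {{d,f},{b,d,f}}
  A123: {{b,d,f}} {{d,e,g}}
C dims 4,7,2; δ0: rk 3, SNF 1^3; δ1: rk 2, SNF 1^2
Ȟ^0: (4−3)−0=1 ⇒ Z
Ȟ^1: (7−2)−3=2 ⇒ Z^2
Ȟ^2: (2−0)−2=0 ⇒ 0


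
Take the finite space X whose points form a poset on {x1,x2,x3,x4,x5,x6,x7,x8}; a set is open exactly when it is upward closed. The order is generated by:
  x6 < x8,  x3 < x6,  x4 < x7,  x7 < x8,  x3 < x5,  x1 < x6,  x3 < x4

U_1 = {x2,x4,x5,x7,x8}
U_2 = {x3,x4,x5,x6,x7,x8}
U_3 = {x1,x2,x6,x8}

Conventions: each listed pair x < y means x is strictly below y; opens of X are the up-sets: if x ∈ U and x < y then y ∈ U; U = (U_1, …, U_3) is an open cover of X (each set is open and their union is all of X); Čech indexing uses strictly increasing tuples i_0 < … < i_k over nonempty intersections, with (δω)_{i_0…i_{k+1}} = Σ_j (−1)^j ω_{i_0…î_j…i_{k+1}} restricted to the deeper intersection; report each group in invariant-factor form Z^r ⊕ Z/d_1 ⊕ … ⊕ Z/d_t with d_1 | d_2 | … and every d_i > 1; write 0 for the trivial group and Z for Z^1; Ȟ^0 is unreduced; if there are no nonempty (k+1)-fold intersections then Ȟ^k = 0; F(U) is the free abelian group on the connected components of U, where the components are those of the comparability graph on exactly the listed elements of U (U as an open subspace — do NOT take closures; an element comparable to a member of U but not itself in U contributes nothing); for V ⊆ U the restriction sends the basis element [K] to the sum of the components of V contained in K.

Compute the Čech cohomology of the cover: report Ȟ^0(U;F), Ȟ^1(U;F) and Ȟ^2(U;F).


intersection data:
  U12={x4,x5,x7,x8} U13={x2,x8} U23={x6,x8}
  U123={x8}
components per intersection:
  U1: {x2} {x4,x7,x8} {x5}
  U2: {x3,x4,x5,x6,x7,x8}
  U3: {x1,x6,x8} {x2}
  U12: {x4,x7,x8} {x5}
  U13: {x2} {x8}
  U23: {x6,x8}
  U123: {x8}
C dims 6,5,1; δ0: rk 4, SNF 1^4; δ1: rk 1, SNF 1^1
Ȟ^0 = (6 − 4) − 0 = 2, so Ȟ^0 ≅ Z^2
Ȟ^1 = (5 − 1) − 4 = 0, so Ȟ^1 ≅ 0
Ȟ^2 = (1 − 0) − 1 = 0, so Ȟ^2 ≅ 0

Ȟ^0 = Z^2,  Ȟ^1 = 0,  Ȟ^2 = 0


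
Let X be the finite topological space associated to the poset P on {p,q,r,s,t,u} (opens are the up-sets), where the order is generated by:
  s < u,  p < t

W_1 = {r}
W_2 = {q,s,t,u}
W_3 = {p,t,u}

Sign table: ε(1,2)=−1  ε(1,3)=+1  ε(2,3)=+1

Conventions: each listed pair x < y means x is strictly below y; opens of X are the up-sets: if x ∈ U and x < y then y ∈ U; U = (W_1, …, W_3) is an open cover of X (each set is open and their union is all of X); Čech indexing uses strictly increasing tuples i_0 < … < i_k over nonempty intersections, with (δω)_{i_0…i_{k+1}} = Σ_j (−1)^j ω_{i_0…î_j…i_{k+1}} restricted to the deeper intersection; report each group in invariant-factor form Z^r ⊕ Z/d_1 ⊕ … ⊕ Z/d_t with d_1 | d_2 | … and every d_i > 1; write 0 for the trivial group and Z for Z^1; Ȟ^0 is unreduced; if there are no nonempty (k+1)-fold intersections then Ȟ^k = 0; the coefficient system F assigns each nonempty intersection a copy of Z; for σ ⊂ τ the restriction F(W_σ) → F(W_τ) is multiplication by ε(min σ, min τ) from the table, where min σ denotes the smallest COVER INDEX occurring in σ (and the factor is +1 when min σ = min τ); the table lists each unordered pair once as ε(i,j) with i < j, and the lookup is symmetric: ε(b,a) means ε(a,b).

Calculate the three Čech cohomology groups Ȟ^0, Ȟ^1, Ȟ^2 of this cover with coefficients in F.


nerve simplices:
  W23={t,u}
C dims 3,1; δ0: rk 1, SNF 1^1
degree 0: 3−1−0 = 2 → Ȟ^0 ≅ Z^2
degree 1: 1−0−1 = 0 → Ȟ^1 ≅ 0
degree 2: 0−0−0 = 0 → Ȟ^2 ≅ 0

Ȟ^0(U;F) ≅ Z^2,  Ȟ^1(U;F) ≅ 0,  Ȟ^2(U;F) ≅ 0


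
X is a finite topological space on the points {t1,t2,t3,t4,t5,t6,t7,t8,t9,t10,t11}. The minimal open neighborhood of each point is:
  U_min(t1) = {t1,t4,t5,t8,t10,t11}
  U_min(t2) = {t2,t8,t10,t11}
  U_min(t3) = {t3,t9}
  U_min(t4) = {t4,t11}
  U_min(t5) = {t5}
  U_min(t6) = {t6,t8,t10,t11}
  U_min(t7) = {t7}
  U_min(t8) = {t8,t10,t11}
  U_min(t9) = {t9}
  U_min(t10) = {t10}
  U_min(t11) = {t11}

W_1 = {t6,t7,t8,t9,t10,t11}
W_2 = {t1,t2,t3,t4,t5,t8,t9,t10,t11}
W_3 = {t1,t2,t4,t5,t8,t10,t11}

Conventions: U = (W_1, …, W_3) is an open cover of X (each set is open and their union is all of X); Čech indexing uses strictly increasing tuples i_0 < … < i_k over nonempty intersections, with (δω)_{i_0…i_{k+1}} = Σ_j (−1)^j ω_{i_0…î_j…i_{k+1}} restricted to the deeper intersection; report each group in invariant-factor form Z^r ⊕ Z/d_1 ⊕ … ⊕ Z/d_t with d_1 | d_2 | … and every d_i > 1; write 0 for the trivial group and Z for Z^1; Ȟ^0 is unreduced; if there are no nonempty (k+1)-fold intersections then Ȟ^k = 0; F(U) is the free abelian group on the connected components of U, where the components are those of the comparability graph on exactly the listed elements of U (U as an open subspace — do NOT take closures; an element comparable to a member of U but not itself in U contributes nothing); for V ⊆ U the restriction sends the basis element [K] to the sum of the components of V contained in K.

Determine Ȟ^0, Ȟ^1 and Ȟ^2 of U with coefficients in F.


Ȟ^0(U;F) ≅ Z^3, Ȟ^1(U;F) ≅ 0 and Ȟ^2(U;F) ≅ 0

nonempty intersections:
  W12={t8,t9,t10,t11} W13={t8,t10,t11} W23={t1,t2,t4,t5,t8,t10,t11}
  W123={t8,t10,t11}
components per intersection:
  W1: {t6,t8,t10,t11} {t7} {t9}
  W2: {t1,t2,t4,t5,t8,t10,t11} {t3,t9}
  W3: {t1,t2,t4,t5,t8,t10,t11}
  W12: {t8,t10,t11} {t9}
  W13: {t8,t10,t11}
  W23: {t1,t2,t4,t5,t8,t10,t11}
  W123: {t8,t10,t11}
C dims 6,4,1; δ0: rk 3, SNF 1^3; δ1: rk 1, SNF 1^1
Ȟ^0: (6−3)−0=3 ⇒ Z^3
Ȟ^1: (4−1)−3=0 ⇒ 0
Ȟ^2: (1−0)−1=0 ⇒ 0
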